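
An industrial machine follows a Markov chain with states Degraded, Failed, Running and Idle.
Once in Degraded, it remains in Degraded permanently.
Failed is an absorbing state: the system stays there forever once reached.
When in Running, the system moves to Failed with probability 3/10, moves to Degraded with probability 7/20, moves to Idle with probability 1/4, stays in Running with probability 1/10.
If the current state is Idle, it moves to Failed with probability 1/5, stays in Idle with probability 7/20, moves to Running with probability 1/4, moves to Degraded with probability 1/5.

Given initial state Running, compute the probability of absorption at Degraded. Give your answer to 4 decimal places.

0.5311

Let h(s) be the probability of absorption at Degraded starting from transient state s. Then h(Degraded) = 1 and h(Failed) = 0. By first-step analysis:
h(Running) = 0.35·1 + 0.3·0 + 0.1·h(Running) + 0.25·h(Idle)
h(Idle) = 0.2·1 + 0.2·0 + 0.25·h(Running) + 0.35·h(Idle)
Solving: h(Running) = 0.5311, h(Idle) = 0.5120.
Starting from Running, the probability is 0.5311.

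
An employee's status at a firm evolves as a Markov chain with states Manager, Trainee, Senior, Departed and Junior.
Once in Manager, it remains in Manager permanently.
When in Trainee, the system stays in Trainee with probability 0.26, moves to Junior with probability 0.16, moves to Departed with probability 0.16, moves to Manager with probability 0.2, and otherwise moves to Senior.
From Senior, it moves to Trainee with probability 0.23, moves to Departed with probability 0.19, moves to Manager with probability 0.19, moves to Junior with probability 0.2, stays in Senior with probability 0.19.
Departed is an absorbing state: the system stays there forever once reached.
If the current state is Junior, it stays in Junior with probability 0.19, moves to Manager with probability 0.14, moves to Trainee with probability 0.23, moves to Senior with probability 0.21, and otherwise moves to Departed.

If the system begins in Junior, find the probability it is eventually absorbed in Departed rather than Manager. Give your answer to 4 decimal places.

Let h(s) be the probability of absorption at Departed starting from transient state s. Then h(Departed) = 1 and h(Manager) = 0. By first-step analysis:
h(Trainee) = 0.2·0 + 0.26·h(Trainee) + 0.22·h(Senior) + 0.16·1 + 0.16·h(Junior)
h(Senior) = 0.19·0 + 0.23·h(Trainee) + 0.19·h(Senior) + 0.19·1 + 0.2·h(Junior)
h(Junior) = 0.14·0 + 0.23·h(Trainee) + 0.21·h(Senior) + 0.23·1 + 0.19·h(Junior)
Solving: h(Trainee) = 0.4878, h(Senior) = 0.5100, h(Junior) = 0.5547.
Starting from Junior, the probability is 0.5547.

0.5547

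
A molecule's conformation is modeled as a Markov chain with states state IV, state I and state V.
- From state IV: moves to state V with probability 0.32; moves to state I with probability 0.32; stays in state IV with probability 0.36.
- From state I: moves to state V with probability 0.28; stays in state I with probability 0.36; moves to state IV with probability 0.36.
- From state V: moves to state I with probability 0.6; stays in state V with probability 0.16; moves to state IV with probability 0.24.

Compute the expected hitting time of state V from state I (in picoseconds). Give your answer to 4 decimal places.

3.3967

Let t(s) be the expected number of picoseconds to first reach state V from state s, with t(state V) = 0. Conditioning on the first picosecond:
t(state IV) = 1 + 0.36·t(state IV) + 0.32·t(state I)
t(state I) = 1 + 0.36·t(state IV) + 0.36·t(state I)
Solving: t(state IV) = 3.2609, t(state I) = 3.3967.
Expected picoseconds from state I to state V: 3.3967.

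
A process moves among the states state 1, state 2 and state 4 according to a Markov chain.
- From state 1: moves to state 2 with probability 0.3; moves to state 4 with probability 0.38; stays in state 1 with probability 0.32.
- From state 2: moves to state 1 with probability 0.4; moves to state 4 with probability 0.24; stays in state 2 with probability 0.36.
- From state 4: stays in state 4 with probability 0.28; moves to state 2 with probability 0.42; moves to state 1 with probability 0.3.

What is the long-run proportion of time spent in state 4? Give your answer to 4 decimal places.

Let the stationary distribution be π with π = πP and π_1 + π_2 + π_3 = 1.
π_1 = 0.32·π_1 + 0.4·π_2 + 0.3·π_3
π_2 = 0.3·π_1 + 0.36·π_2 + 0.42·π_3
Solving with the normalization constraint gives π = (0.3426, 0.3574, 0.3000).
So the stationary probability of state 4 is 0.3000.

0.3000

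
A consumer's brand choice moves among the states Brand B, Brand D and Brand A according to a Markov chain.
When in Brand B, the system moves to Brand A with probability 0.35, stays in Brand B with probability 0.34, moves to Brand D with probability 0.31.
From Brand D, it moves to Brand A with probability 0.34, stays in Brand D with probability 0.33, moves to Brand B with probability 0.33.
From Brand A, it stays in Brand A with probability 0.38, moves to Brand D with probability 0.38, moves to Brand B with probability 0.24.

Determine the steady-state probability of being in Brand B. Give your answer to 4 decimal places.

Let the stationary distribution be π with π = πP and π_1 + π_2 + π_3 = 1.
π_1 = 0.34·π_1 + 0.33·π_2 + 0.24·π_3
π_2 = 0.31·π_1 + 0.33·π_2 + 0.38·π_3
Solving with the normalization constraint gives π = (0.3009, 0.3418, 0.3573).
So the stationary probability of Brand B is 0.3009.

0.3009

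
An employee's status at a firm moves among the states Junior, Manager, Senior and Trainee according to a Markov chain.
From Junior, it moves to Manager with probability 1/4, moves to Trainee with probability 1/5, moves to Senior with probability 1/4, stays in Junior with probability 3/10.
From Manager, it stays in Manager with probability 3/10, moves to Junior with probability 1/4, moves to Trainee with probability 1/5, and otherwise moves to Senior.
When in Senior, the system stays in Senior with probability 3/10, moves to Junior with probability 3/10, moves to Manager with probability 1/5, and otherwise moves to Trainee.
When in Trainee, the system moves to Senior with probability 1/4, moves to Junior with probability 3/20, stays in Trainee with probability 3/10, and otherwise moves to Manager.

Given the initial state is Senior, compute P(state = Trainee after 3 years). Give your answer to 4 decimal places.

0.2220

Propagate the distribution vector 3 years from Senior.
After 0 years: (0.0000, 0.0000, 1.0000, 0.0000)
After 1 year: (0.3000, 0.2000, 0.3000, 0.2000)
After 2 years: (0.2600, 0.2550, 0.2650, 0.2200)
After 3 years: (0.2543, 0.2605, 0.2633, 0.2220)
P(in Trainee after 3 years) = 0.2220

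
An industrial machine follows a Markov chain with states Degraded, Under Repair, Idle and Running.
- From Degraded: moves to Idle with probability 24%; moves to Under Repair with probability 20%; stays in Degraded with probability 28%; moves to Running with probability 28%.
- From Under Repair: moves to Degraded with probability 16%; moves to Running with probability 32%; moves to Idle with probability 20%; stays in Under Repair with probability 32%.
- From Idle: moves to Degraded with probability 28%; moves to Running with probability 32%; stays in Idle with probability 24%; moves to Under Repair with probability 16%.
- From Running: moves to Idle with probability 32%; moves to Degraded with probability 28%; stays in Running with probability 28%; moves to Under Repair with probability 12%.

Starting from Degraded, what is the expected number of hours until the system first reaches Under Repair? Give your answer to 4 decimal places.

Let t(s) be the expected number of hours to first reach Under Repair from state s, with t(Under Repair) = 0. Conditioning on the first hour:
t(Degraded) = 1 + 0.28·t(Degraded) + 0.24·t(Idle) + 0.28·t(Running)
t(Idle) = 1 + 0.28·t(Degraded) + 0.24·t(Idle) + 0.32·t(Running)
t(Running) = 1 + 0.28·t(Degraded) + 0.32·t(Idle) + 0.28·t(Running)
Solving: t(Degraded) = 6.0158, t(Idle) = 6.2766, t(Running) = 6.5180.
Expected hours from Degraded to Under Repair: 6.0158.

6.0158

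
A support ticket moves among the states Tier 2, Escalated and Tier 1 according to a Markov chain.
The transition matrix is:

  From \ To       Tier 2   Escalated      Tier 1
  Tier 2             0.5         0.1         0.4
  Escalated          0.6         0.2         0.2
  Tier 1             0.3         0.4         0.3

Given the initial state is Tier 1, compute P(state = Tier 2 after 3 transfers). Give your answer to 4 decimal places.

0.4650

Propagate the distribution vector 3 transfers from Tier 1.
After 0 transfers: (0.0000, 0.0000, 1.0000)
After 1 transfer: (0.3000, 0.4000, 0.3000)
After 2 transfers: (0.4800, 0.2300, 0.2900)
After 3 transfers: (0.4650, 0.2100, 0.3250)
P(in Tier 2 after 3 transfers) = 0.4650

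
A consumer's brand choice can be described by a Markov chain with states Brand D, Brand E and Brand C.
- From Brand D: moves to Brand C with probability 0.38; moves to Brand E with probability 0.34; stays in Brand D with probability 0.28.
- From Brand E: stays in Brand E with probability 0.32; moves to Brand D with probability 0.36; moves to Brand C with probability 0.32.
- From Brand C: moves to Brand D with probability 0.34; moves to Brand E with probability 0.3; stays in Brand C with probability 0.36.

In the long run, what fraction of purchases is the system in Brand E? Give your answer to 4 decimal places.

0.3195

Let the stationary distribution be π with π = πP and π_1 + π_2 + π_3 = 1.
π_1 = 0.28·π_1 + 0.36·π_2 + 0.34·π_3
π_2 = 0.34·π_1 + 0.32·π_2 + 0.3·π_3
Solving with the normalization constraint gives π = (0.3268, 0.3195, 0.3538).
So the stationary probability of Brand E is 0.3195.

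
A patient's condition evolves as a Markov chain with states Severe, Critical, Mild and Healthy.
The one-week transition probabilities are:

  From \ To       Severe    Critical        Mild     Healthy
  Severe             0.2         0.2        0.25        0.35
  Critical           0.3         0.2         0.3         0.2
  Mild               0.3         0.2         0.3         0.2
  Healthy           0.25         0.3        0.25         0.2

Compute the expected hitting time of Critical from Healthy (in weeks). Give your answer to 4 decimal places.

4.0222

Let t(s) be the expected number of weeks to first reach Critical from state s, with t(Critical) = 0. Conditioning on the first week:
t(Severe) = 1 + 0.2·t(Severe) + 0.25·t(Mild) + 0.35·t(Healthy)
t(Mild) = 1 + 0.3·t(Severe) + 0.3·t(Mild) + 0.2·t(Healthy)
t(Healthy) = 1 + 0.25·t(Severe) + 0.25·t(Mild) + 0.2·t(Healthy)
Solving: t(Severe) = 4.4052, t(Mild) = 4.4657, t(Healthy) = 4.0222.
Expected weeks from Healthy to Critical: 4.0222.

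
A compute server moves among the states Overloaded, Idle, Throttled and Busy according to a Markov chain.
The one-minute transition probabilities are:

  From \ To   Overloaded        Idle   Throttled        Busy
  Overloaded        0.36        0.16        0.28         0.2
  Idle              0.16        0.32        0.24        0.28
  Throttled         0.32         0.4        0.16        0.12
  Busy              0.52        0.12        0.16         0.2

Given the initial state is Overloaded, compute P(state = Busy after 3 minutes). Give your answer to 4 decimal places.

0.2023

Propagate the distribution vector 3 minutes from Overloaded.
After 0 minutes: (1.0000, 0.0000, 0.0000, 0.0000)
After 1 minute: (0.3600, 0.1600, 0.2800, 0.2000)
After 2 minutes: (0.3488, 0.2448, 0.2160, 0.1904)
After 3 minutes: (0.3329, 0.2434, 0.2214, 0.2023)
P(in Busy after 3 minutes) = 0.2023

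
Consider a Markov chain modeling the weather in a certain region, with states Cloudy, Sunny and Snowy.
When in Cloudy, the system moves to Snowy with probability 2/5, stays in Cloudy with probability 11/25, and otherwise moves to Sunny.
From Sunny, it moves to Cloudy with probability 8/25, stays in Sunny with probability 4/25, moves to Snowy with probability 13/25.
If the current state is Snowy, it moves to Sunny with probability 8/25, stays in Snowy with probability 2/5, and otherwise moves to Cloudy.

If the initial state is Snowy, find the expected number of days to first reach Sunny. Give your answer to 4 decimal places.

Let t(s) be the expected number of days to first reach Sunny from state s, with t(Sunny) = 0. Conditioning on the first day:
t(Cloudy) = 1 + 0.44·t(Cloudy) + 0.4·t(Snowy)
t(Snowy) = 1 + 0.28·t(Cloudy) + 0.4·t(Snowy)
Solving: t(Cloudy) = 4.4643, t(Snowy) = 3.7500.
Expected days from Snowy to Sunny: 3.7500.

3.7500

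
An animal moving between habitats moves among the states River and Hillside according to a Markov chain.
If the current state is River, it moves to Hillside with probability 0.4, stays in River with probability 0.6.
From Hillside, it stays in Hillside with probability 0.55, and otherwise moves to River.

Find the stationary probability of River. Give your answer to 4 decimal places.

Let the stationary distribution be π with π = πP and π_1 + π_2 = 1.
π_1 = 0.6·π_1 + 0.45·π_2
Solving with the normalization constraint gives π = (0.5294, 0.4706).
So the stationary probability of River is 0.5294.

0.5294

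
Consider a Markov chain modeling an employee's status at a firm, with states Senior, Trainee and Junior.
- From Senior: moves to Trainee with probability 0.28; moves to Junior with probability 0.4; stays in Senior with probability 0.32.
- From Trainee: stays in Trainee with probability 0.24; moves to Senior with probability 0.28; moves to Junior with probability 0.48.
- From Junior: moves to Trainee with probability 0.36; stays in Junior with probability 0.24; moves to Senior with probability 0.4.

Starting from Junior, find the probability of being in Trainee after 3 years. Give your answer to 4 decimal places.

Propagate the distribution vector 3 years from Junior.
After 0 years: (0.0000, 0.0000, 1.0000)
After 1 year: (0.4000, 0.3600, 0.2400)
After 2 years: (0.3248, 0.2848, 0.3904)
After 3 years: (0.3398, 0.2998, 0.3603)
P(in Trainee after 3 years) = 0.2998

0.2998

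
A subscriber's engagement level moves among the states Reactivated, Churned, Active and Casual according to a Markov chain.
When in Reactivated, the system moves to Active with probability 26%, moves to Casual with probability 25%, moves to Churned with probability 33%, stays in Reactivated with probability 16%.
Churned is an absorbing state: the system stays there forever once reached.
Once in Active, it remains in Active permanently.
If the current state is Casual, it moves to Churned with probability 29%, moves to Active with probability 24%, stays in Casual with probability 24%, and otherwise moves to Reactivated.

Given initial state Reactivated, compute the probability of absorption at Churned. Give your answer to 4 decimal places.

0.5566

Let h(s) be the probability of absorption at Churned starting from transient state s. Then h(Churned) = 1 and h(Active) = 0. By first-step analysis:
h(Reactivated) = 0.16·h(Reactivated) + 0.33·1 + 0.26·0 + 0.25·h(Casual)
h(Casual) = 0.23·h(Reactivated) + 0.29·1 + 0.24·0 + 0.24·h(Casual)
Solving: h(Reactivated) = 0.5566, h(Casual) = 0.5500.
Starting from Reactivated, the probability is 0.5566.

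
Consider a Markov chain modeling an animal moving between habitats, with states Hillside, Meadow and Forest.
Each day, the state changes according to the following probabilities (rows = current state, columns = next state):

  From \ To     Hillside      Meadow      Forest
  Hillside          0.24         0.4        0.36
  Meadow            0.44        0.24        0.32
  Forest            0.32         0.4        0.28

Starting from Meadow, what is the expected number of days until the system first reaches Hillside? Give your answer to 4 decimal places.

2.4809

Let t(s) be the expected number of days to first reach Hillside from state s, with t(Hillside) = 0. Conditioning on the first day:
t(Meadow) = 1 + 0.24·t(Meadow) + 0.32·t(Forest)
t(Forest) = 1 + 0.4·t(Meadow) + 0.28·t(Forest)
Solving: t(Meadow) = 2.4809, t(Forest) = 2.7672.
Expected days from Meadow to Hillside: 2.4809.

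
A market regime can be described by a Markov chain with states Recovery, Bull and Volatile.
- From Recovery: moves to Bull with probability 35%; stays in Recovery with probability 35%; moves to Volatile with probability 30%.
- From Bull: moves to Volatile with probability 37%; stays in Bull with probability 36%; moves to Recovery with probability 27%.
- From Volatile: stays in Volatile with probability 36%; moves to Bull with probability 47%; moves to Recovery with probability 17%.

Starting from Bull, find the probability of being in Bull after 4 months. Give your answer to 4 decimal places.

Propagate the distribution vector 4 months from Bull.
After 0 months: (0.0000, 1.0000, 0.0000)
After 1 month: (0.2700, 0.3600, 0.3700)
After 2 months: (0.2546, 0.3980, 0.3474)
After 3 months: (0.2556, 0.3957, 0.3487)
After 4 months: (0.2556, 0.3958, 0.3486)
P(in Bull after 4 months) = 0.3958

0.3958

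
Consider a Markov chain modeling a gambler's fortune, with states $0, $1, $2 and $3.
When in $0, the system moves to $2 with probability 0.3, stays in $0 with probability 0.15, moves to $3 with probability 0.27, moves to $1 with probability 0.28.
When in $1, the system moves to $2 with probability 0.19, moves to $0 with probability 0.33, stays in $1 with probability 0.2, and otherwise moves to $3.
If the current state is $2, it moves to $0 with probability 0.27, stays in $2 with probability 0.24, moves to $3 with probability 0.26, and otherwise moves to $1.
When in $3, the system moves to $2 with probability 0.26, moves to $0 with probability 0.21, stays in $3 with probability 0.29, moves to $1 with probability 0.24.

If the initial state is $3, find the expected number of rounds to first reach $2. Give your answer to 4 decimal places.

Let t(s) be the expected number of rounds to first reach $2 from state s, with t($2) = 0. Conditioning on the first round:
t($0) = 1 + 0.15·t($0) + 0.28·t($1) + 0.27·t($3)
t($1) = 1 + 0.33·t($0) + 0.2·t($1) + 0.28·t($3)
t($3) = 1 + 0.21·t($0) + 0.24·t($1) + 0.29·t($3)
Solving: t($0) = 3.8242, t($1) = 4.2150, t($3) = 3.9643.
Expected rounds from $3 to $2: 3.9643.

3.9643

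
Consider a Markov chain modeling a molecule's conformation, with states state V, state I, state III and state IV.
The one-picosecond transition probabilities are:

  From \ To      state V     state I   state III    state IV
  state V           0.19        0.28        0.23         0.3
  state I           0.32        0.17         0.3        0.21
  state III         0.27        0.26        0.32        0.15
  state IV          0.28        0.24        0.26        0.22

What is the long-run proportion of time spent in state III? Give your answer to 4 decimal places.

Let the stationary distribution be π with π = πP and π_1 + π_2 + π_3 + π_4 = 1.
π_1 = 0.19·π_1 + 0.32·π_2 + 0.27·π_3 + 0.28·π_4
π_2 = 0.28·π_1 + 0.17·π_2 + 0.26·π_3 + 0.24·π_4
π_3 = 0.23·π_1 + 0.3·π_2 + 0.32·π_3 + 0.26·π_4
Solving with the normalization constraint gives π = (0.2631, 0.2393, 0.2784, 0.2192).
So the stationary probability of state III is 0.2784.

0.2784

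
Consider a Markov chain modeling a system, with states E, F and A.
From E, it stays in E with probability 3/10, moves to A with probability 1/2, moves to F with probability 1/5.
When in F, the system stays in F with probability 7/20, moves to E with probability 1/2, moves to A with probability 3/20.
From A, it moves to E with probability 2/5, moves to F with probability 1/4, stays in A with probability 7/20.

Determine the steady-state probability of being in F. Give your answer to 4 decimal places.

Let the stationary distribution be π with π = πP and π_1 + π_2 + π_3 = 1.
π_1 = 0.3·π_1 + 0.5·π_2 + 0.4·π_3
π_2 = 0.2·π_1 + 0.35·π_2 + 0.25·π_3
Solving with the normalization constraint gives π = (0.3869, 0.2563, 0.3568).
So the stationary probability of F is 0.2563.

0.2563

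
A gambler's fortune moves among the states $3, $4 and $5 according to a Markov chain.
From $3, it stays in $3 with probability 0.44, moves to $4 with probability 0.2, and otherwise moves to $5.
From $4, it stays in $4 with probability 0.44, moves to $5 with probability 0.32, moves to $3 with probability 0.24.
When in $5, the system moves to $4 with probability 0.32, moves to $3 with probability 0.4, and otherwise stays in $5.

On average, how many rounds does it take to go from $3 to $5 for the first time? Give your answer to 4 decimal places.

2.8614

Let t(s) be the expected number of rounds to first reach $5 from state s, with t($5) = 0. Conditioning on the first round:
t($3) = 1 + 0.44·t($3) + 0.2·t($4)
t($4) = 1 + 0.24·t($3) + 0.44·t($4)
Solving: t($3) = 2.8614, t($4) = 3.0120.
Expected rounds from $3 to $5: 2.8614.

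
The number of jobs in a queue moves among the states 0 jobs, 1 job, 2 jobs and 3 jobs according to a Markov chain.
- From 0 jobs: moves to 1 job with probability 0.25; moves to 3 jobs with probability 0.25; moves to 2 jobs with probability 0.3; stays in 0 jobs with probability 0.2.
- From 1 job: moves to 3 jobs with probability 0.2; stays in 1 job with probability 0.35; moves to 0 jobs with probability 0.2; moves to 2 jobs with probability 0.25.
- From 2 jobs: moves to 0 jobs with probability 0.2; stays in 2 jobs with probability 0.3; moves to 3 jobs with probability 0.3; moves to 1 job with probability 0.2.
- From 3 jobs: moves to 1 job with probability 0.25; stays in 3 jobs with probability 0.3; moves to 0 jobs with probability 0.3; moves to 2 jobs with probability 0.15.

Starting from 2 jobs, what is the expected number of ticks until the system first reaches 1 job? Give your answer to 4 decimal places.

4.4273

Let t(s) be the expected number of ticks to first reach 1 job from state s, with t(1 job) = 0. Conditioning on the first tick:
t(0 jobs) = 1 + 0.2·t(0 jobs) + 0.3·t(2 jobs) + 0.25·t(3 jobs)
t(2 jobs) = 1 + 0.2·t(0 jobs) + 0.3·t(2 jobs) + 0.3·t(3 jobs)
t(3 jobs) = 1 + 0.3·t(0 jobs) + 0.15·t(2 jobs) + 0.3·t(3 jobs)
Solving: t(0 jobs) = 4.2181, t(2 jobs) = 4.4273, t(3 jobs) = 4.1850.
Expected ticks from 2 jobs to 1 job: 4.4273.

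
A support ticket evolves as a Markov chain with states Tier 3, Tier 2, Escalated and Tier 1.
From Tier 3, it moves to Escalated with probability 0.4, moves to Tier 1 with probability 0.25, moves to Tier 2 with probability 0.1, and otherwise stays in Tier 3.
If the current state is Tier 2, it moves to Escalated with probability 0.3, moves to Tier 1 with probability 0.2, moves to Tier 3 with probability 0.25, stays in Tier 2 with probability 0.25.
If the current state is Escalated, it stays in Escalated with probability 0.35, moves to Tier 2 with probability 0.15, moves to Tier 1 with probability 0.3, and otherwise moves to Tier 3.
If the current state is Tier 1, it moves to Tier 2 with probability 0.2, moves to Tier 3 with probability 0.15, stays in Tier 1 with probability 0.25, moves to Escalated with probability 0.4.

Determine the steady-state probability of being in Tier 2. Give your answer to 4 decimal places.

0.1697

Let the stationary distribution be π with π = πP and π_1 + π_2 + π_3 + π_4 = 1.
π_1 = 0.25·π_1 + 0.25·π_2 + 0.2·π_3 + 0.15·π_4
π_2 = 0.1·π_1 + 0.25·π_2 + 0.15·π_3 + 0.2·π_4
π_3 = 0.4·π_1 + 0.3·π_2 + 0.35·π_3 + 0.4·π_4
Solving with the normalization constraint gives π = (0.2058, 0.1697, 0.3648, 0.2598).
So the stationary probability of Tier 2 is 0.1697.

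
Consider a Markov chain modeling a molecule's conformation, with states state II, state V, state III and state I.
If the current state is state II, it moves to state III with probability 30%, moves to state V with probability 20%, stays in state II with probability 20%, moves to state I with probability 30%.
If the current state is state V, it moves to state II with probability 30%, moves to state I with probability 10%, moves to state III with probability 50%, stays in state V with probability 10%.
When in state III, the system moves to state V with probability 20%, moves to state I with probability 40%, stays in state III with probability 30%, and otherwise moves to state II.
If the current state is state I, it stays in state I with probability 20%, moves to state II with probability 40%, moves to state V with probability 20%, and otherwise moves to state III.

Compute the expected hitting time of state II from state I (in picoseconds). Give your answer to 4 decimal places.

Let t(s) be the expected number of picoseconds to first reach state II from state s, with t(state II) = 0. Conditioning on the first picosecond:
t(state V) = 1 + 0.1·t(state V) + 0.5·t(state III) + 0.1·t(state I)
t(state III) = 1 + 0.2·t(state V) + 0.3·t(state III) + 0.4·t(state I)
t(state I) = 1 + 0.2·t(state V) + 0.2·t(state III) + 0.2·t(state I)
Solving: t(state V) = 3.9796, t(state III) = 4.4898, t(state I) = 3.3673.
Expected picoseconds from state I to state II: 3.3673.

3.3673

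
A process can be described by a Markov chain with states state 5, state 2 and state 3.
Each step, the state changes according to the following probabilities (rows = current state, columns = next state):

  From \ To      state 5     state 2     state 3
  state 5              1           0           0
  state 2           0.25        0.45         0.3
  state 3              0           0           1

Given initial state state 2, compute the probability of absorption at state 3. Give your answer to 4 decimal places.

Let h(s) be the probability of absorption at state 3 starting from transient state s. Then h(state 3) = 1 and h(state 5) = 0. By first-step analysis:
h(state 2) = 0.25·0 + 0.45·h(state 2) + 0.3·1
Solving: h(state 2) = 0.5455.
Starting from state 2, the probability is 0.5455.

0.5455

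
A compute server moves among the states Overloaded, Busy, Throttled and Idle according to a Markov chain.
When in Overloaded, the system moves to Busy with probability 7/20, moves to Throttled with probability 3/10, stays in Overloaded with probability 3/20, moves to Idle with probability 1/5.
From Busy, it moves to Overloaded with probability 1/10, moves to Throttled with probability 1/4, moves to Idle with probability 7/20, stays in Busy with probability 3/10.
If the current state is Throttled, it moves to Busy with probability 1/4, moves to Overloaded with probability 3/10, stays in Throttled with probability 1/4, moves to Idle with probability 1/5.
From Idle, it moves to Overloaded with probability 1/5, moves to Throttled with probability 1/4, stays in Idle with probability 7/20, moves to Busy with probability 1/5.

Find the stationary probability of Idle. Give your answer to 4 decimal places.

0.2826

Let the stationary distribution be π with π = πP and π_1 + π_2 + π_3 + π_4 = 1.
π_1 = 0.15·π_1 + 0.1·π_2 + 0.3·π_3 + 0.2·π_4
π_2 = 0.35·π_1 + 0.3·π_2 + 0.25·π_3 + 0.2·π_4
π_3 = 0.3·π_1 + 0.25·π_2 + 0.25·π_3 + 0.25·π_4
Solving with the normalization constraint gives π = (0.1896, 0.2682, 0.2595, 0.2826).
So the stationary probability of Idle is 0.2826.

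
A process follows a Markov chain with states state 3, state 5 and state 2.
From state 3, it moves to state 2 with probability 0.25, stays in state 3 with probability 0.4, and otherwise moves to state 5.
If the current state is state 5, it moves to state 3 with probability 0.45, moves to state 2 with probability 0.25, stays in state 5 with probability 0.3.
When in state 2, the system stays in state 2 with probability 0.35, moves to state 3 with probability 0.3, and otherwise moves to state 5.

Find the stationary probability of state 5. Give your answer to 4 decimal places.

Let the stationary distribution be π with π = πP and π_1 + π_2 + π_3 = 1.
π_1 = 0.4·π_1 + 0.45·π_2 + 0.3·π_3
π_2 = 0.35·π_1 + 0.3·π_2 + 0.35·π_3
Solving with the normalization constraint gives π = (0.3889, 0.3333, 0.2778).
So the stationary probability of state 5 is 0.3333.

0.3333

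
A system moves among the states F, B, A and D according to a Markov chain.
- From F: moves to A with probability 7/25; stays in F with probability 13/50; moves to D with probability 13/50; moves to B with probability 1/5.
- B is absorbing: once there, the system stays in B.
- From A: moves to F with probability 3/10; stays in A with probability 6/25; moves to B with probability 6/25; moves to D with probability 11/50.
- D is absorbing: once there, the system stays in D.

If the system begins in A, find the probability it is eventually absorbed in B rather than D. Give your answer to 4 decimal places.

Let h(s) be the probability of absorption at B starting from transient state s. Then h(B) = 1 and h(D) = 0. By first-step analysis:
h(F) = 0.26·h(F) + 0.2·1 + 0.28·h(A) + 0.26·0
h(A) = 0.3·h(F) + 0.24·1 + 0.24·h(A) + 0.22·0
Solving: h(F) = 0.4582, h(A) = 0.4967.
Starting from A, the probability is 0.4967.

0.4967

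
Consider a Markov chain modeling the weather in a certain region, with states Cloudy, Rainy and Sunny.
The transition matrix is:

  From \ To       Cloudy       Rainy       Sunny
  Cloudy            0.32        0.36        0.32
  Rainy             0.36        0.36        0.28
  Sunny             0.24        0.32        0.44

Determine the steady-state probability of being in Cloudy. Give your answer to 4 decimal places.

Let the stationary distribution be π with π = πP and π_1 + π_2 + π_3 = 1.
π_1 = 0.32·π_1 + 0.36·π_2 + 0.24·π_3
π_2 = 0.36·π_1 + 0.36·π_2 + 0.32·π_3
Solving with the normalization constraint gives π = (0.3060, 0.3461, 0.3479).
So the stationary probability of Cloudy is 0.3060.

0.3060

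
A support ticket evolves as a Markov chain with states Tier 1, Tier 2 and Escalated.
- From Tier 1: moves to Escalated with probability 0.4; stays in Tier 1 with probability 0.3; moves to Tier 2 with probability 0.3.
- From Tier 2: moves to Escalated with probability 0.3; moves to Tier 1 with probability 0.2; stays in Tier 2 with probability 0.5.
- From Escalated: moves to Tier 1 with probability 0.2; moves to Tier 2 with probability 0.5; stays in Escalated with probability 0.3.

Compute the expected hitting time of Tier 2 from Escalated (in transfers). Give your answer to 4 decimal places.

2.1951

Let t(s) be the expected number of transfers to first reach Tier 2 from state s, with t(Tier 2) = 0. Conditioning on the first transfer:
t(Tier 1) = 1 + 0.3·t(Tier 1) + 0.4·t(Escalated)
t(Escalated) = 1 + 0.2·t(Tier 1) + 0.3·t(Escalated)
Solving: t(Tier 1) = 2.6829, t(Escalated) = 2.1951.
Expected transfers from Escalated to Tier 2: 2.1951.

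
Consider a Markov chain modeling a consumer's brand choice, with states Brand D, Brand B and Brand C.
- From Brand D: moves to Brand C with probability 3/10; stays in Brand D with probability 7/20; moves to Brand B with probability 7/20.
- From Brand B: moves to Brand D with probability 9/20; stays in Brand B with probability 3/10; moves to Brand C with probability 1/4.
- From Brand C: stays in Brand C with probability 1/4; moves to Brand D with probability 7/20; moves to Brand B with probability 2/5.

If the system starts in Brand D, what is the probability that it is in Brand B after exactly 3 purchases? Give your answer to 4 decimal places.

0.3460

Propagate the distribution vector 3 purchases from Brand D.
After 0 purchases: (1.0000, 0.0000, 0.0000)
After 1 purchase: (0.3500, 0.3500, 0.3000)
After 2 purchases: (0.3850, 0.3475, 0.2675)
After 3 purchases: (0.3848, 0.3460, 0.2693)
P(in Brand B after 3 purchases) = 0.3460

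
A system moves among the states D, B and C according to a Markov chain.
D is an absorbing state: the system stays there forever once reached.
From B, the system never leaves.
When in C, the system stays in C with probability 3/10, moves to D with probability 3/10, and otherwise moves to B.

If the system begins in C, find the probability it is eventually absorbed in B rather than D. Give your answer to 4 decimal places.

Let h(s) be the probability of absorption at B starting from transient state s. Then h(B) = 1 and h(D) = 0. By first-step analysis:
h(C) = 0.3·0 + 0.4·1 + 0.3·h(C)
Solving: h(C) = 0.5714.
Starting from C, the probability is 0.5714.

0.5714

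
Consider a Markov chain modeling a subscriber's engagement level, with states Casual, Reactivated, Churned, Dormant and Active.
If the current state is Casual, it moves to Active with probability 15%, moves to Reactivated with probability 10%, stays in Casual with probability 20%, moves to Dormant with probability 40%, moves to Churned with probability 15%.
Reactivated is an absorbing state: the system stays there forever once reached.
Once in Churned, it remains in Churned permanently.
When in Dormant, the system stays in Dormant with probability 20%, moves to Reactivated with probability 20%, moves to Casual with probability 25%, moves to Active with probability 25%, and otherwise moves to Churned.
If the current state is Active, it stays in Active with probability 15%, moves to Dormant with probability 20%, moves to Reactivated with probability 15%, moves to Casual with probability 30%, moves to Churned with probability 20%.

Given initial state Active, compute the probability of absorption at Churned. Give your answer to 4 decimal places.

0.5195

Let h(s) be the probability of absorption at Churned starting from transient state s. Then h(Churned) = 1 and h(Reactivated) = 0. By first-step analysis:
h(Casual) = 0.2·h(Casual) + 0.1·0 + 0.15·1 + 0.4·h(Dormant) + 0.15·h(Active)
h(Dormant) = 0.25·h(Casual) + 0.2·0 + 0.1·1 + 0.2·h(Dormant) + 0.25·h(Active)
h(Active) = 0.3·h(Casual) + 0.15·0 + 0.2·1 + 0.2·h(Dormant) + 0.15·h(Active)
Solving: h(Casual) = 0.5080, h(Dormant) = 0.4461, h(Active) = 0.5195.
Starting from Active, the probability is 0.5195.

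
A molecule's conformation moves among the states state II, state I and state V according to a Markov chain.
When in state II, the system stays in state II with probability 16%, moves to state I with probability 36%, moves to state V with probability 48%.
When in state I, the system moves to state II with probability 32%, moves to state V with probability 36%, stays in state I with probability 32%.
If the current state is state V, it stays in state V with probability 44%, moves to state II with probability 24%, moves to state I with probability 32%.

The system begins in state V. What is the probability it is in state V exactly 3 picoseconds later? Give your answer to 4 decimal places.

Propagate the distribution vector 3 picoseconds from state V.
After 0 picoseconds: (0.0000, 0.0000, 1.0000)
After 1 picosecond: (0.2400, 0.3200, 0.4400)
After 2 picoseconds: (0.2464, 0.3296, 0.4240)
After 3 picoseconds: (0.2467, 0.3299, 0.4235)
P(in state V after 3 picoseconds) = 0.4235

0.4235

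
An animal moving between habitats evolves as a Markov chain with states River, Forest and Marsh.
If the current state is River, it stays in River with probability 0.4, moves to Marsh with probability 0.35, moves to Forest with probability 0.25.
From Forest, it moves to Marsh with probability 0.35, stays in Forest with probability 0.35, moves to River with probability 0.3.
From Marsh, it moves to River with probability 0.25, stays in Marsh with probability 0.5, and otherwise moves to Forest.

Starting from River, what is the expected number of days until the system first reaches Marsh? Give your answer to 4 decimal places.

2.8571

Let t(s) be the expected number of days to first reach Marsh from state s, with t(Marsh) = 0. Conditioning on the first day:
t(River) = 1 + 0.4·t(River) + 0.25·t(Forest)
t(Forest) = 1 + 0.3·t(River) + 0.35·t(Forest)
Solving: t(River) = 2.8571, t(Forest) = 2.8571.
Expected days from River to Marsh: 2.8571.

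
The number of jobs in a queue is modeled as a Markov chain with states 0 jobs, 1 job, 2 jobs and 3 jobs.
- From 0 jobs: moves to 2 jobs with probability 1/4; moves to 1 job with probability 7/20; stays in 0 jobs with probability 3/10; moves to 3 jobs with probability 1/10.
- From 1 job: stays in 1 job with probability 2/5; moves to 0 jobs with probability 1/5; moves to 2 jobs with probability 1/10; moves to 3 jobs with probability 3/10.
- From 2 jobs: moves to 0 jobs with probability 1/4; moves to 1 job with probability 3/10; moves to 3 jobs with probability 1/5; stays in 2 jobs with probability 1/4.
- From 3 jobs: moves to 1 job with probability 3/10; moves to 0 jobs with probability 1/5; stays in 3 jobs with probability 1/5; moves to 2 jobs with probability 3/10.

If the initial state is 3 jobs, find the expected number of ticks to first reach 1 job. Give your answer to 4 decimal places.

Let t(s) be the expected number of ticks to first reach 1 job from state s, with t(1 job) = 0. Conditioning on the first tick:
t(0 jobs) = 1 + 0.3·t(0 jobs) + 0.25·t(2 jobs) + 0.1·t(3 jobs)
t(2 jobs) = 1 + 0.25·t(0 jobs) + 0.25·t(2 jobs) + 0.2·t(3 jobs)
t(3 jobs) = 1 + 0.2·t(0 jobs) + 0.3·t(2 jobs) + 0.2·t(3 jobs)
Solving: t(0 jobs) = 3.0288, t(2 jobs) = 3.1980, t(3 jobs) = 3.2064.
Expected ticks from 3 jobs to 1 job: 3.2064.

3.2064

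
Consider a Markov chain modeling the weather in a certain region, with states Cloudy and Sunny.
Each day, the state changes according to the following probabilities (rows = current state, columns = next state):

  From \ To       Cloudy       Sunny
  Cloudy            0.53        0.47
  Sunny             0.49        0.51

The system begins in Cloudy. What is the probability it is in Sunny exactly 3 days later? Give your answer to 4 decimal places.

0.4896

Propagate the distribution vector 3 days from Cloudy.
After 0 days: (1.0000, 0.0000)
After 1 day: (0.5300, 0.4700)
After 2 days: (0.5112, 0.4888)
After 3 days: (0.5104, 0.4896)
P(in Sunny after 3 days) = 0.4896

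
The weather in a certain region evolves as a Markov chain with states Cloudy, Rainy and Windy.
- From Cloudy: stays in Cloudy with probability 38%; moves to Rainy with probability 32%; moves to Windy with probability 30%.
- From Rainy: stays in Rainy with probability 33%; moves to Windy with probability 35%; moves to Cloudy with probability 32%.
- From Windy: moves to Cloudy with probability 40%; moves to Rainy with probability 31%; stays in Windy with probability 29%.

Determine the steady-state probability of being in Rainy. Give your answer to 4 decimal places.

Let the stationary distribution be π with π = πP and π_1 + π_2 + π_3 = 1.
π_1 = 0.38·π_1 + 0.32·π_2 + 0.4·π_3
π_2 = 0.32·π_1 + 0.33·π_2 + 0.31·π_3
Solving with the normalization constraint gives π = (0.3671, 0.3201, 0.3129).
So the stationary probability of Rainy is 0.3201.

0.3201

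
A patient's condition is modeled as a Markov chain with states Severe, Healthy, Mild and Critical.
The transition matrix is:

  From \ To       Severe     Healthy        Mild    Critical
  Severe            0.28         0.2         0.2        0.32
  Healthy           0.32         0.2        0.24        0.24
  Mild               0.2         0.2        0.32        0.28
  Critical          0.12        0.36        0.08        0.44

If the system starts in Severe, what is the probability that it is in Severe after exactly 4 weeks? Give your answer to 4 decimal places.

0.2215

Propagate the distribution vector 4 weeks from Severe.
After 0 weeks: (1.0000, 0.0000, 0.0000, 0.0000)
After 1 week: (0.2800, 0.2000, 0.2000, 0.3200)
After 2 weeks: (0.2208, 0.2512, 0.1936, 0.3344)
After 3 weeks: (0.2211, 0.2535, 0.1932, 0.3323)
After 4 weeks: (0.2215, 0.2532, 0.1934, 0.3319)
P(in Severe after 4 weeks) = 0.2215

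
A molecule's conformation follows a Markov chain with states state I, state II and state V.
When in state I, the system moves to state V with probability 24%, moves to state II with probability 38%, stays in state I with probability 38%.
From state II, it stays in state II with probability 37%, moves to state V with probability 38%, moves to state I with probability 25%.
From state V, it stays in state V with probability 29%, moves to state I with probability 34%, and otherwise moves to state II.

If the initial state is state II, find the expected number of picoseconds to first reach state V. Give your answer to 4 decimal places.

2.9432

Let t(s) be the expected number of picoseconds to first reach state V from state s, with t(state V) = 0. Conditioning on the first picosecond:
t(state I) = 1 + 0.38·t(state I) + 0.38·t(state II)
t(state II) = 1 + 0.25·t(state I) + 0.37·t(state II)
Solving: t(state I) = 3.4168, t(state II) = 2.9432.
Expected picoseconds from state II to state V: 2.9432.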